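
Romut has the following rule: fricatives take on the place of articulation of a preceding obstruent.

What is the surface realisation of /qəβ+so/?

[qəβɸo]

The rule targets /s/ (voiceless alveolar fricative), which sits after the trigger /β/ (bilabial).
A voiceless bilabial fricative is [ɸ], so the surface segment is [ɸ].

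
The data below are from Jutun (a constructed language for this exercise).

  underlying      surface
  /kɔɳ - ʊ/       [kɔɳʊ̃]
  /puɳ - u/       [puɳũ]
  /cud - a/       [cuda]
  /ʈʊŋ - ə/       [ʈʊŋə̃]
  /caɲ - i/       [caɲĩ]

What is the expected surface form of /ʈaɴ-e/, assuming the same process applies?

[ʈaɴẽ]

The data show progressive nasality assimilation (vowel nasalisation): /ʊ/ → [ʊ̃] after /ɳ/; /u/ → [ũ] after /ɳ/; /ə/ → [ə̃] after /ŋ/; /i/ → [ĩ] after /ɲ/ — a vowel is nasalised by an immediately preceding nasal consonant.
No change occurs in [cuda] because the vowel at the boundary is adjacent to an oral consonant, not a nasal (/a/ next to /d/).
The vowel /e/ is adjacent to the preceding nasal /ɴ/, so it acquires [+nasal] and surfaces as [ẽ].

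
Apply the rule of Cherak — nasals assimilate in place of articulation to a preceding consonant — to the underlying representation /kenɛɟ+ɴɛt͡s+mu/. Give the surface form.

[kenɛɟɲɛt͡snu]

The rule targets /ɴ/ (voiced uvular nasal), which sits after the trigger /ɟ/ (palatal).
The voiced palatal nasal is [ɲ], so /ɴ/ → [ɲ].
At the second juncture, /m/ likewise becomes [n] adjacent to /t͡s/.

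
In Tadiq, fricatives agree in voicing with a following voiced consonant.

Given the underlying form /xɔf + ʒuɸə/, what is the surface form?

/f/ is a voiceless labiodental fricative. The following trigger /ʒ/ is voiced, so /f/ must become voiced as well.
A voiced labiodental fricative is [v], so the surface segment is [v].

[xɔvʒuɸə]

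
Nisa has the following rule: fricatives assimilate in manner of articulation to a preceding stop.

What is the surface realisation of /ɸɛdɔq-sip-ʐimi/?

[ɸɛdɔqtipɖimi]

The rule targets /s/ (voiceless alveolar fricative), which sits after the trigger /q/ (stop).
The voiceless alveolar stop is [t], so /s/ → [t].
The same rule applies at the second boundary: /ʐ/ → [ɖ] next to /p/.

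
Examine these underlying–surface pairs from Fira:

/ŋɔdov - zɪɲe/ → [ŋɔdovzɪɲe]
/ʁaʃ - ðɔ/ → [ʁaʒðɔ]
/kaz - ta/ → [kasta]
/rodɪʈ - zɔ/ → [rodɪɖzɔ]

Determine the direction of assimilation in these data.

regressive

Underlying /ʃ/ is realised as [ʒ] next to /ð/; /ð/ itself does not change.
/ʃ/ is voiceless while /ð/ is voiced; the output [ʒ] is voiced, matching the trigger — so the feature that spreads is voicing.
The other alternating forms pattern the same way: /z/ → [s] before /t/ (voiced → voiceless, matching voiceless); /ʈ/ → [ɖ] before /z/ (voiceless → voiced, matching voiced) — only voicing changes, and always toward the following segment.
Nothing changes in [ŋɔdovzɪɲe]: there the adjacent consonants already agree in voicing (/v/ and /z/ are both voiced), so this form is consistent with the same rule.
Since the segment that changes precedes the conditioning segment, the assimilation is regressive.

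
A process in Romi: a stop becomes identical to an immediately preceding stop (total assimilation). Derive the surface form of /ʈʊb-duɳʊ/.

[ʈʊbbuɳʊ]

/d/ is the segment targeted by the rule; it sits immediately after /b/, so it assimilates completely and surfaces as [b].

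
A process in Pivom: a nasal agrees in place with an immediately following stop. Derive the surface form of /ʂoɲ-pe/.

[ʂompe]

/ɲ/ is a voiced palatal nasal. The following trigger /p/ is bilabial, so /ɲ/ must become bilabial as well.
Changing only its place to bilabial gives [m] — the voiced bilabial nasal.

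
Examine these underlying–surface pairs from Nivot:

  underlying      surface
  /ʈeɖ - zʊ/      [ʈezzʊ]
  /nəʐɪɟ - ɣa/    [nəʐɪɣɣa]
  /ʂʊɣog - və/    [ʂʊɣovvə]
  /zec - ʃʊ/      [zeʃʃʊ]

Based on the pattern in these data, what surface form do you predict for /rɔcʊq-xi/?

[rɔcʊxxi]

The data show regressive total assimilation (/ɖ/ → [z] before /z/; /ɟ/ → [ɣ] before /ɣ/; /g/ → [v] before /v/; /c/ → [ʃ] before /ʃ/): in every case the target segment becomes identical to its following neighbour, copying more than a single feature.
/q/ is the segment targeted by the rule; it sits immediately before /x/, so it assimilates completely and surfaces as [x].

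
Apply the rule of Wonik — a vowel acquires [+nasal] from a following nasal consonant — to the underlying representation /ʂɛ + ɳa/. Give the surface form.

/ɛ/ sits next to the nasal /ɳ/ and is therefore nasalised to [ɛ̃].

[ʂɛ̃ɳa]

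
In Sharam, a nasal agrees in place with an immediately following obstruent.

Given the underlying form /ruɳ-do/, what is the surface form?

The rule targets /ɳ/ (voiced retroflex nasal), which sits before the trigger /d/ (alveolar).
The voiced alveolar nasal is [n], so /ɳ/ → [n].

[rundo]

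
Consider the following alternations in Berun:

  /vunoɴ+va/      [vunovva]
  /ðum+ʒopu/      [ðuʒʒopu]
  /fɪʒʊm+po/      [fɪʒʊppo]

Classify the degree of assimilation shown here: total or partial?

total assimilation

Underlying /ɴ/ is realised as [v] next to /v/; /v/ itself does not change.
The output [v] is identical to the trigger /v/ — every feature (place, manner, voicing) has been copied — so this is total assimilation.
The remaining alternations confirm this: /m/ → [ʒ] before /ʒ/; /m/ → [p] before /p/ — in each case the output is a copy of the following consonant.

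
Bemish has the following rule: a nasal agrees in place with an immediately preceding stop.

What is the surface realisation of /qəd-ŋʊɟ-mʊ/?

[qədnʊɟɲʊ]

/ŋ/ is a voiced velar nasal. The preceding trigger /d/ is alveolar, so /ŋ/ must become alveolar as well.
The voiced alveolar nasal is [n], so /ŋ/ → [n].
At the second juncture, /m/ likewise becomes [ɲ] adjacent to /ɟ/.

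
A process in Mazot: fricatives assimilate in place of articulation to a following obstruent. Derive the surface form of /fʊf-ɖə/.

[fʊʂɖə]

/f/ is a voiceless labiodental fricative. The following trigger /ɖ/ is retroflex, so /f/ must become retroflex as well.
A voiceless retroflex fricative is [ʂ], so the surface segment is [ʂ].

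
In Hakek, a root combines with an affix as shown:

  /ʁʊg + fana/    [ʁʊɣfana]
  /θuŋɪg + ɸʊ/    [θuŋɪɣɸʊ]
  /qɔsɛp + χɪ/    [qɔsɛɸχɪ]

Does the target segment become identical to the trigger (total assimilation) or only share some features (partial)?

The segment that alternates is /g/, which surfaces as [ɣ] when adjacent to /f/.
/g/ is a stop while /f/ is a fricative; the output [ɣ] is a fricative, matching the trigger — so the feature that spreads is manner.
Place and voice are unchanged, so the assimilation is partial, not total.
Checking the remaining alternations: /g/ → [ɣ] before /ɸ/ (stop → fricative, matching a fricative); /p/ → [ɸ] before /χ/ (stop → fricative, matching a fricative) — only manner changes, and always toward the following segment.

partial assimilation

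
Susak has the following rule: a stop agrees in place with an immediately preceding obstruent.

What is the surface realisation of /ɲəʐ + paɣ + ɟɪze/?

[ɲəʐʈaɣgɪze]

The rule targets /p/ (voiceless bilabial stop), which sits after the trigger /ʐ/ (retroflex).
A voiceless retroflex stop is [ʈ], so the surface segment is [ʈ].
At the second juncture, /ɟ/ likewise becomes [g] adjacent to /ɣ/.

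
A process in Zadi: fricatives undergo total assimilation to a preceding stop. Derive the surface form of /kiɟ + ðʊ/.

/ð/ is the segment targeted by the rule; it sits immediately after /ɟ/, so it assimilates completely and surfaces as [ɟ].

[kiɟɟʊ]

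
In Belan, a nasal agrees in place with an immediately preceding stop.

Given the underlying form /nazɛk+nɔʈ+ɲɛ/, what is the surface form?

The rule targets /n/ (voiced alveolar nasal), which sits after the trigger /k/ (velar).
The voiced velar nasal is [ŋ], so /n/ → [ŋ].
At the second juncture, /ɲ/ likewise becomes [ɳ] adjacent to /ʈ/.

[nazɛkŋɔʈɳɛ]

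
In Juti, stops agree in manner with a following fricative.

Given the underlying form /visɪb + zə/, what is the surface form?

The rule targets /b/ (voiced bilabial stop), which sits before the trigger /z/ (fricative).
Changing only its manner to fricative gives [β] — the voiced bilabial fricative.

[visɪβzə]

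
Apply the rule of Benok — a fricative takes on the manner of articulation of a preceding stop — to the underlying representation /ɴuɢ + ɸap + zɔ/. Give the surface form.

/ɸ/ is a voiceless bilabial fricative. The preceding trigger /ɢ/ is a stop, so /ɸ/ must become a stop as well.
Changing only its manner to stop gives [p] — the voiceless bilabial stop.
The same rule applies at the second boundary: /z/ → [d] next to /p/.

[ɴuɢpapdɔ]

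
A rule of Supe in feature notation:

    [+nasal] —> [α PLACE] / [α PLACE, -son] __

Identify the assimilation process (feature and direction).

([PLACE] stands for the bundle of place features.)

progressive place assimilation

The shared variable α links the value of the place features (abbreviated [PLACE]) on the target to the same value on the neighbouring segment, so place is the feature that assimilates.
Since the environment is written before the underscore, the trigger precedes the target; the direction is progressive.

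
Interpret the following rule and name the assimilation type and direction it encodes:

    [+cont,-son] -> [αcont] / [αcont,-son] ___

The shared variable α links the value of [cont] on the target to that of the neighbouring obstruent. [cont] distinguishes stops from fricatives — a manner-of-articulation feature — so this is manner assimilation.
Since the environment is written before the underscore, the trigger precedes the target; the direction is progressive.

progressive manner assimilation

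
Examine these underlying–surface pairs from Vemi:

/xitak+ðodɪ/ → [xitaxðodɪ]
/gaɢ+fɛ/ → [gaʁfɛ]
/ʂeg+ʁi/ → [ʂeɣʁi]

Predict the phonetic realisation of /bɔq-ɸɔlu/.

[bɔχɸɔlu]

The data show regressive manner assimilation: /k/ → [x] before /ð/; /ɢ/ → [ʁ] before /f/; /g/ → [ɣ] before /ʁ/. In each pair only manner changes, matching the following consonant, while place and voice stay constant.
The rule targets /q/ (voiceless uvular stop), which sits before the trigger /ɸ/ (fricative).
Changing only its manner to fricative gives [χ] — the voiceless uvular fricative.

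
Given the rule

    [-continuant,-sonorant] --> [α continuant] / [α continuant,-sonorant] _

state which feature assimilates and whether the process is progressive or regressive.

The shared variable α links the value of [continuant] on the target to that of the neighbouring obstruent. [continuant] distinguishes stops from fricatives — a manner-of-articulation feature — so this is manner assimilation.
Since the environment is written before the underscore, the trigger precedes the target; the direction is progressive.

progressive manner assimilation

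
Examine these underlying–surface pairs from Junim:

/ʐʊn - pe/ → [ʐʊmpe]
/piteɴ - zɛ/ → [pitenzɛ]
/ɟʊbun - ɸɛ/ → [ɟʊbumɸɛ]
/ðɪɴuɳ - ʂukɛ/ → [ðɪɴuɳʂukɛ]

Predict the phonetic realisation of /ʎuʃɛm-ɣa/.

[ʎuʃɛŋɣa]

The data show regressive place assimilation: /n/ → [m] before /p/; /ɴ/ → [n] before /z/; /n/ → [m] before /ɸ/. In each pair only place changes, matching the following consonant, while manner and voice stay constant.
No alternation appears in [ðɪɴuɳʂukɛ]: there the adjacent consonants already agree in place (/ɳ/ and /ʂ/ are both retroflex), so this form is consistent with the same rule.
The rule targets /m/ (voiced bilabial nasal), which sits before the trigger /ɣ/ (velar).
A voiced velar nasal is [ŋ], so the surface segment is [ŋ].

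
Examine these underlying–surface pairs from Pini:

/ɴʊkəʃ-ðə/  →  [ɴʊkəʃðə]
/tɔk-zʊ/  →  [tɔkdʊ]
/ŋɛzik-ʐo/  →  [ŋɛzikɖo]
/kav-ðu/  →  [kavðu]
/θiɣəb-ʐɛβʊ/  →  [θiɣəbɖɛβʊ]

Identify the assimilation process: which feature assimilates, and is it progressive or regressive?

progressive manner assimilation

The segment that alternates is /z/, which surfaces as [d] when adjacent to /k/.
The change fricative → stop matches the manner of the preceding /k/, identifying this as manner assimilation.
Place and voice are unchanged, so the assimilation is partial, not total.
The other alternating forms pattern the same way: /ʐ/ → [ɖ] after /k/ (fricative → stop, matching a stop); /ʐ/ → [ɖ] after /b/ (fricative → stop, matching a stop) — only manner changes, and always toward the preceding segment.
No alternation appears in [ɴʊkəʃðə], [kavðu]: there the adjacent consonants already agree in manner (/ð/ and /ʃ/ are both fricatives; /ð/ and /v/ are both fricatives), so these forms are consistent with the same rule.
Since the segment that changes follows the conditioning segment, the assimilation is progressive.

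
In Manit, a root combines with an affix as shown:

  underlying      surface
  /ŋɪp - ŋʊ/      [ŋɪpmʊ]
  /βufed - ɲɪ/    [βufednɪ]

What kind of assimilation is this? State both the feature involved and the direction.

progressive place assimilation

The segment that alternates is /ŋ/, which surfaces as [m] when adjacent to /p/.
/ŋ/ is velar while /p/ is bilabial; the output [m] is bilabial, matching the trigger — so the feature that spreads is place.
Manner and voice are unchanged, so the assimilation is partial, not total.
The same holds elsewhere in the data: /ɲ/ → [n] after /d/ (palatal → alveolar, matching alveolar) — only place changes, and always toward the preceding segment.
The trigger is the preceding segment, so the direction is progressive (perseverative).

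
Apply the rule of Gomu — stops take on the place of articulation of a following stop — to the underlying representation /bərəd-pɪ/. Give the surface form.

/d/ is a voiced alveolar stop. The following trigger /p/ is bilabial, so /d/ must become bilabial as well.
A voiced bilabial stop is [b], so the surface segment is [b].

[bərəbpɪ]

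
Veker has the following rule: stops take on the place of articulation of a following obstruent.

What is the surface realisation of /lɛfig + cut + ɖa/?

[lɛfiɟcuʈɖa]

/g/ is a voiced velar stop. The following trigger /c/ is palatal, so /g/ must become palatal as well.
Changing only its place to palatal gives [ɟ] — the voiced palatal stop.
At the second juncture, /t/ likewise becomes [ʈ] adjacent to /ɖ/.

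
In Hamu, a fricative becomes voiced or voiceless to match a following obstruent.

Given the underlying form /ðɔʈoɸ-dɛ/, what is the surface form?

/ɸ/ is a voiceless bilabial fricative. The following trigger /d/ is voiced, so /ɸ/ must become voiced as well.
A voiced bilabial fricative is [β], so the surface segment is [β].

[ðɔʈoβdɛ]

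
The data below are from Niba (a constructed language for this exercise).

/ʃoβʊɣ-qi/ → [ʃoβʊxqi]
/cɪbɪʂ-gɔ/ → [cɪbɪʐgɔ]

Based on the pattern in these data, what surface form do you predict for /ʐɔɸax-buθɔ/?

The data show regressive voicing assimilation: /ɣ/ → [x] before /q/; /ʂ/ → [ʐ] before /g/. In each pair only voicing changes, matching the following consonant, while place and manner stay constant.
/x/ is a voiceless velar fricative. The following trigger /b/ is voiced, so /x/ must become voiced as well.
The voiced velar fricative is [ɣ], so /x/ → [ɣ].

[ʐɔɸaɣbuθɔ]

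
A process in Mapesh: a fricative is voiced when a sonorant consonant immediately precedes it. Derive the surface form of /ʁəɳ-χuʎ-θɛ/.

[ʁəɳʁuʎðɛ]

The rule targets /χ/ (voiceless uvular fricative), which sits after the trigger /ɳ/ (voiced).
A voiced uvular fricative is [ʁ], so the surface segment is [ʁ].
At the second juncture, /θ/ likewise becomes [ð] adjacent to /ʎ/.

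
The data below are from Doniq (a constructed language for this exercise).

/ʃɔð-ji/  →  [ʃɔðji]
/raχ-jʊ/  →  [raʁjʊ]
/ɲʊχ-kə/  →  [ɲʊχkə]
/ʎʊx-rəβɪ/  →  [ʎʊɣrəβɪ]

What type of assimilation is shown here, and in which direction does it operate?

The segment that alternates is /χ/, which surfaces as [ʁ] when adjacent to /j/.
The change voiceless → voiced matches the voicing of the following /j/, identifying this as voicing assimilation.
Place and manner are unchanged, so the assimilation is partial, not total.
Checking the remaining alternation: /x/ → [ɣ] before /r/ (voiceless → voiced, matching voiced) — only voicing changes, and always toward the following segment.
No alternation appears in [ʃɔðji], [ɲʊχkə]: there the adjacent consonants already agree in voicing (/ð/ and /j/ are both voiced; /χ/ and /k/ are both voiceless), so these forms are consistent with the same rule.
The trigger is the following segment, so the direction is regressive (anticipatory).

regressive voicing assimilation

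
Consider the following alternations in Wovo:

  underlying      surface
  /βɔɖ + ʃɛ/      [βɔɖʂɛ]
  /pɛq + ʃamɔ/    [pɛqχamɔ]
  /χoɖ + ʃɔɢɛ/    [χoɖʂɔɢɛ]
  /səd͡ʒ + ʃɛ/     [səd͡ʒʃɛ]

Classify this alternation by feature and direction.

progressive place assimilation

Comparing underlying and surface forms, /ʃ/ → [ʂ] is the alternation; the neighbouring /ɖ/ is constant.
The change postalveolar → retroflex matches the place of the preceding /ɖ/, identifying this as place assimilation.
Manner and voice are unchanged, so the assimilation is partial, not total.
The same holds elsewhere in the data: /ʃ/ → [χ] after /q/ (postalveolar → uvular, matching uvular) — only place changes, and always toward the preceding segment.
No alternation appears in [səd͡ʒʃɛ]: there the adjacent consonants already agree in place (/ʃ/ and /d͡ʒ/ are both postalveolar), so this form is consistent with the same rule.
The trigger is the preceding segment, so the direction is progressive (perseverative).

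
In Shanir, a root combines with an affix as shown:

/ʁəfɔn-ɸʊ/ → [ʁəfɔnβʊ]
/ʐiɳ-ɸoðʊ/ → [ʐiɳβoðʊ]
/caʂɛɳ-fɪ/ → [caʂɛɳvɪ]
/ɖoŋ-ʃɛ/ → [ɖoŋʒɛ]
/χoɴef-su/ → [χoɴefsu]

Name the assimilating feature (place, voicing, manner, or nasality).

Comparing underlying and surface forms, /ɸ/ → [β] is the alternation; the neighbouring /n/ is constant.
The change voiceless → voiced matches the voicing of the preceding /n/, identifying this as voicing assimilation.
The same holds elsewhere in the data: /ɸ/ → [β] after /ɳ/ (voiceless → voiced, matching voiced); /f/ → [v] after /ɳ/ (voiceless → voiced, matching voiced); /ʃ/ → [ʒ] after /ŋ/ (voiceless → voiced, matching voiced) — only voicing changes, and always toward the preceding segment.
Nothing changes in [χoɴefsu]: there the adjacent consonants already agree in voicing (/s/ and /f/ are both voiceless), so this form is consistent with the same rule.

voicing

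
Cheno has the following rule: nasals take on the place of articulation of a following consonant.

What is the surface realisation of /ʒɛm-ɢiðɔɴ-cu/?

[ʒɛɴɢiðɔɲcu]

/m/ is a voiced bilabial nasal. The following trigger /ɢ/ is uvular, so /m/ must become uvular as well.
Changing only its place to uvular gives [ɴ] — the voiced uvular nasal.
The same rule applies at the second boundary: /ɴ/ → [ɲ] next to /c/.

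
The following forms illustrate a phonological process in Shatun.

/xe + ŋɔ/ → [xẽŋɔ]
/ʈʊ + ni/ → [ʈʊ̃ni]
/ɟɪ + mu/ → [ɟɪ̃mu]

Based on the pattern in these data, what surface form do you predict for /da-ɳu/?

[dãɳu]

The data show regressive nasality assimilation (vowel nasalisation): /e/ → [ẽ] before /ŋ/; /ʊ/ → [ʊ̃] before /n/; /ɪ/ → [ɪ̃] before /m/ — a vowel is nasalised by an immediately following nasal consonant.
/a/ sits next to the nasal /ɳ/ and is therefore nasalised to [ã].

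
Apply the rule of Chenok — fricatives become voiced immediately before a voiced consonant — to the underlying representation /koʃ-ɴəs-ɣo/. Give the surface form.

/ʃ/ is a voiceless postalveolar fricative. The following trigger /ɴ/ is voiced, so /ʃ/ must become voiced as well.
The voiced postalveolar fricative is [ʒ], so /ʃ/ → [ʒ].
At the second juncture, /s/ likewise becomes [z] adjacent to /ɣ/.

[koʒɴəzɣo]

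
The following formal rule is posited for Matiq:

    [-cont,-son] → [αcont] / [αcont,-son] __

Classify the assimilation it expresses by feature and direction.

progressive manner assimilation

The rule copies [cont] (continuancy) from the environment onto the target stops; since [±cont] encodes the stop/fricative manner contrast, the assimilating dimension is manner.
The conditioning segment sits to the left of the focus bar, meaning the trigger precedes the segment that changes — progressive assimilation.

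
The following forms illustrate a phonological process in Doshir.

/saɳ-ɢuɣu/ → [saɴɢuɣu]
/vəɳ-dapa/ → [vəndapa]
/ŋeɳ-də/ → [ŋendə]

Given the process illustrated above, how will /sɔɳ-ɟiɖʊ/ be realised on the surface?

[sɔɲɟiɖʊ]

The data show regressive place assimilation: /ɳ/ → [ɴ] before /ɢ/; /ɳ/ → [n] before /d/. In each pair only place changes, matching the following consonant, while manner and voice stay constant.
The rule targets /ɳ/ (voiced retroflex nasal), which sits before the trigger /ɟ/ (palatal).
The voiced palatal nasal is [ɲ], so /ɳ/ → [ɲ].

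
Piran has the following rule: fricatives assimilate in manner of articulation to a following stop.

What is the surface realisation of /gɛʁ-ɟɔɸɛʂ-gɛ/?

/ʁ/ is a voiced uvular fricative. The following trigger /ɟ/ is a stop, so /ʁ/ must become a stop as well.
Changing only its manner to stop gives [ɢ] — the voiced uvular stop.
The same rule applies at the second boundary: /ʂ/ → [ʈ] next to /g/.

[gɛɢɟɔɸɛʈgɛ]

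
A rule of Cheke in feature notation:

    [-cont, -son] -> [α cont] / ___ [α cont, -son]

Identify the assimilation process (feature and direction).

regressive manner assimilation

The shared variable α links the value of [cont] on the target to that of the neighbouring obstruent. [cont] distinguishes stops from fricatives — a manner-of-articulation feature — so this is manner assimilation.
Since the environment is written after the underscore, the trigger follows the target; the direction is regressive.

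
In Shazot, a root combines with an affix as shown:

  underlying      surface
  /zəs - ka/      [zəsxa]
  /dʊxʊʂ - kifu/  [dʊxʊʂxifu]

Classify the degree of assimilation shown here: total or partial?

partial assimilation

Comparing underlying and surface forms, /k/ → [x] is the alternation; the neighbouring /s/ is constant.
The change stop → fricative matches the manner of the preceding /s/, identifying this as manner assimilation.
Place and voice are unchanged, so the assimilation is partial, not total.
The other alternating form patterns the same way: /k/ → [x] after /ʂ/ (stop → fricative, matching a fricative) — only manner changes, and always toward the preceding segment.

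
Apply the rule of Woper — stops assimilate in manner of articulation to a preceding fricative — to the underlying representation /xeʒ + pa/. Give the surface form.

[xeʒɸa]

The rule targets /p/ (voiceless bilabial stop), which sits after the trigger /ʒ/ (fricative).
A voiceless bilabial fricative is [ɸ], so the surface segment is [ɸ].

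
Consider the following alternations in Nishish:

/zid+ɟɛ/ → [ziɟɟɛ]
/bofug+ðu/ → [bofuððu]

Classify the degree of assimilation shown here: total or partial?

total assimilation

Underlying /g/ is realised as [ð] next to /ð/; /ð/ itself does not change.
The output [ð] is identical to the trigger /ð/ — every feature (place, manner, voicing) has been copied — so this is total assimilation.
The other form behaves the same way: /d/ → [ɟ] before /ɟ/ — in each case the output is a copy of the following consonant.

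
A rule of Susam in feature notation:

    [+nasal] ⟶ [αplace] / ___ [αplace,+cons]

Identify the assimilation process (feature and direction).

regressive place assimilation

The shared variable α links the value of the place features (abbreviated [place]) on the target to the same value on the neighbouring segment, so place is the feature that assimilates.
The conditioning segment sits to the right of the focus bar, meaning the trigger follows the segment that changes — regressive assimilation.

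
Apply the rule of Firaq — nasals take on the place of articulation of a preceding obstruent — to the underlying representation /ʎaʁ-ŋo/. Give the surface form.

/ŋ/ is a voiced velar nasal. The preceding trigger /ʁ/ is uvular, so /ŋ/ must become uvular as well.
A voiced uvular nasal is [ɴ], so the surface segment is [ɴ].

[ʎaʁɴo]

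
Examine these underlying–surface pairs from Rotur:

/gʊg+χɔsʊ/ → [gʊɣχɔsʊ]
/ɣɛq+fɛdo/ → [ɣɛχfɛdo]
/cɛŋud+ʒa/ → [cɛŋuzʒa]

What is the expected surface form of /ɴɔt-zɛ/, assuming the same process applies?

[ɴɔszɛ]

The data show regressive manner assimilation: /g/ → [ɣ] before /χ/; /q/ → [χ] before /f/; /d/ → [z] before /ʒ/. In each pair only manner changes, matching the following consonant, while place and voice stay constant.
/t/ is a voiceless alveolar stop. The following trigger /z/ is a fricative, so /t/ must become a fricative as well.
The voiceless alveolar fricative is [s], so /t/ → [s].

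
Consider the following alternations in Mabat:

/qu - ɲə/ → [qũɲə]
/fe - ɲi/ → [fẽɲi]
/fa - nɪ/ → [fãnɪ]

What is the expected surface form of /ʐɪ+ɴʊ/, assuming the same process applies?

[ʐɪ̃ɴʊ]

The data show regressive nasality assimilation (vowel nasalisation): /u/ → [ũ] before /ɲ/; /e/ → [ẽ] before /ɲ/; /a/ → [ã] before /n/ — a vowel is nasalised by an immediately following nasal consonant.
/ɪ/ sits next to the nasal /ɴ/ and is therefore nasalised to [ɪ̃].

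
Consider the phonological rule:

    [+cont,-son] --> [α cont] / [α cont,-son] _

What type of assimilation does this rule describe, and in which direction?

The shared variable α links the value of [cont] on the target to that of the neighbouring obstruent. [cont] distinguishes stops from fricatives — a manner-of-articulation feature — so this is manner assimilation.
Since the environment is written before the underscore, the trigger precedes the target; the direction is progressive.

progressive manner assimilation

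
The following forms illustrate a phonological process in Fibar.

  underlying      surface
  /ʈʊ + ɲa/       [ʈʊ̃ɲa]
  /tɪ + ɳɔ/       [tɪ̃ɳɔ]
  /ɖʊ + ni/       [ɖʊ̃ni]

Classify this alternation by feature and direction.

regressive nasality assimilation (vowel nasalisation)

The vowel /ʊ/ surfaces as nasalised [ʊ̃] next to the following nasal /ɲ/ — it has acquired the [+nasal] feature of its neighbour.
The other forms show the same pattern: /ɪ/ → [ɪ̃] before /ɳ/; /ʊ/ → [ʊ̃] before /n/ — each time a vowel is nasalised next to a following nasal.
Because the conditioning nasal is to the right of the vowel that changes, the process is regressive (anticipatory).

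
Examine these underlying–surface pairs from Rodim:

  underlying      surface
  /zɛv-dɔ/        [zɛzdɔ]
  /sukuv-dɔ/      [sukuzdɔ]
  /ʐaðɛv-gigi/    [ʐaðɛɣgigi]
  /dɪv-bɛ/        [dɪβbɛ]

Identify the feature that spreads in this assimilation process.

place

The segment that alternates is /v/, which surfaces as [z] when adjacent to /d/.
The change labiodental → alveolar matches the place of the following /d/, identifying this as place assimilation.
The same holds elsewhere in the data: /v/ → [ɣ] before /g/ (labiodental → velar, matching velar); /v/ → [β] before /b/ (labiodental → bilabial, matching bilabial) — only place changes, and always toward the following segment.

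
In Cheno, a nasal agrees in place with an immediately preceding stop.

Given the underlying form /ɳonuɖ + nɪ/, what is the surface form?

The rule targets /n/ (voiced alveolar nasal), which sits after the trigger /ɖ/ (retroflex).
The voiced retroflex nasal is [ɳ], so /n/ → [ɳ].

[ɳonuɖɳɪ]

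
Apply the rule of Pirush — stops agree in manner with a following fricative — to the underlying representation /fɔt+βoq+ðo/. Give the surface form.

[fɔsβoχðo]

The rule targets /t/ (voiceless alveolar stop), which sits before the trigger /β/ (fricative).
A voiceless alveolar fricative is [s], so the surface segment is [s].
The same rule applies at the second boundary: /q/ → [χ] next to /ð/.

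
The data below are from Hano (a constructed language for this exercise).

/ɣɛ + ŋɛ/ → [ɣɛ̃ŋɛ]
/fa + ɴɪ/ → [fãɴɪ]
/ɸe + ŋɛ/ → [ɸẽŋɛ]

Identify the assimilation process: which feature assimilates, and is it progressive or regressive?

regressive nasality assimilation (vowel nasalisation)

The vowel /ɛ/ surfaces as nasalised [ɛ̃] next to the following nasal /ŋ/ — it has acquired the [+nasal] feature of its neighbour.
The other forms show the same pattern: /a/ → [ã] before /ɴ/; /e/ → [ẽ] before /ŋ/ — each time a vowel is nasalised next to a following nasal.
Because the conditioning nasal is to the right of the vowel that changes, the process is regressive (anticipatory).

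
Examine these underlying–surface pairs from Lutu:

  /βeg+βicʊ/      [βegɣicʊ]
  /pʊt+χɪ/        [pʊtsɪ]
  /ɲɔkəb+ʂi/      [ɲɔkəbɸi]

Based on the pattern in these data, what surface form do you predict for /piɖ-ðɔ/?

[piɖʐɔ]

The data show progressive place assimilation: /β/ → [ɣ] after /g/; /χ/ → [s] after /t/; /ʂ/ → [ɸ] after /b/. In each pair only place changes, matching the preceding consonant, while manner and voice stay constant.
/ð/ is a voiced dental fricative. The preceding trigger /ɖ/ is retroflex, so /ð/ must become retroflex as well.
A voiced retroflex fricative is [ʐ], so the surface segment is [ʐ].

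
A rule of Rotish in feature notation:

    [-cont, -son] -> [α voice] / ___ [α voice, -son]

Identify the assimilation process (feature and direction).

The shared variable α links the value of [voice] on the target to the same value on the neighbouring segment, so voicing is the feature that assimilates.
Since the environment is written after the underscore, the trigger follows the target; the direction is regressive.

regressive voicing assimilation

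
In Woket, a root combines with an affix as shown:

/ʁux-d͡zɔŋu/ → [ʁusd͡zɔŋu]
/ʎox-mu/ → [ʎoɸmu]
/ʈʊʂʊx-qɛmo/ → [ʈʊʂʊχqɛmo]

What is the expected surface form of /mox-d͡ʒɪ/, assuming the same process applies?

[moʃd͡ʒɪ]

The data show regressive place assimilation: /x/ → [s] before /d͡z/; /x/ → [ɸ] before /m/; /x/ → [χ] before /q/. In each pair only place changes, matching the following consonant, while manner and voice stay constant.
/x/ is a voiceless velar fricative. The following trigger /d͡ʒ/ is postalveolar, so /x/ must become postalveolar as well.
The voiceless postalveolar fricative is [ʃ], so /x/ → [ʃ].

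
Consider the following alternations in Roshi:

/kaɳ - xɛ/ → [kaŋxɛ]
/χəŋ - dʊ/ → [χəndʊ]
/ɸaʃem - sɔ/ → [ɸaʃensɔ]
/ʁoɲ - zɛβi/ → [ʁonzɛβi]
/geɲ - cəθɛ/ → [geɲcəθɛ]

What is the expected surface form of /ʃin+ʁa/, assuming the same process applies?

[ʃiɴʁa]

The data show regressive place assimilation: /ɳ/ → [ŋ] before /x/; /ŋ/ → [n] before /d/; /m/ → [n] before /s/; /ɲ/ → [n] before /z/. In each pair only place changes, matching the following consonant, while manner and voice stay constant.
No alternation appears in [geɲcəθɛ]: there the adjacent consonants already agree in place (/ɲ/ and /c/ are both palatal), so this form is consistent with the same rule.
The rule targets /n/ (voiced alveolar nasal), which sits before the trigger /ʁ/ (uvular).
A voiced uvular nasal is [ɴ], so the surface segment is [ɴ].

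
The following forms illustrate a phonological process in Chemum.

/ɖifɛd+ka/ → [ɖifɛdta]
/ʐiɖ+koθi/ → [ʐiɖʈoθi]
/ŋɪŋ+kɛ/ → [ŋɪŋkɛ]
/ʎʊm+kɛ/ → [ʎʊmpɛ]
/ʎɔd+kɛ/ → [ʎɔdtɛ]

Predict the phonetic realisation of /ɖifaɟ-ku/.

[ɖifaɟcu]

The data show progressive place assimilation: /k/ → [t] after /d/; /k/ → [ʈ] after /ɖ/; /k/ → [p] after /m/. In each pair only place changes, matching the preceding consonant, while manner and voice stay constant.
Nothing changes in [ŋɪŋkɛ]: there the adjacent consonants already agree in place (/k/ and /ŋ/ are both velar), so this form is consistent with the same rule.
The rule targets /k/ (voiceless velar stop), which sits after the trigger /ɟ/ (palatal).
A voiceless palatal stop is [c], so the surface segment is [c].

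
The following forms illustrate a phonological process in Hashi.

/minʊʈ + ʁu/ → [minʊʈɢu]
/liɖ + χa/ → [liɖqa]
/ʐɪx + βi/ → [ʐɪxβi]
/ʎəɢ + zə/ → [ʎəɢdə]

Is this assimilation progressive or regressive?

progressive

Comparing underlying and surface forms, /ʁ/ → [ɢ] is the alternation; the neighbouring /ʈ/ is constant.
/ʁ/ is a fricative while /ʈ/ is a stop; the output [ɢ] is a stop, matching the trigger — so the feature that spreads is manner.
Checking the remaining alternations: /χ/ → [q] after /ɖ/ (fricative → stop, matching a stop); /z/ → [d] after /ɢ/ (fricative → stop, matching a stop) — only manner changes, and always toward the preceding segment.
No alternation appears in [ʐɪxβi]: there the adjacent consonants already agree in manner (/β/ and /x/ are both fricatives), so this form is consistent with the same rule.
The trigger is the preceding segment, so the direction is progressive (perseverative).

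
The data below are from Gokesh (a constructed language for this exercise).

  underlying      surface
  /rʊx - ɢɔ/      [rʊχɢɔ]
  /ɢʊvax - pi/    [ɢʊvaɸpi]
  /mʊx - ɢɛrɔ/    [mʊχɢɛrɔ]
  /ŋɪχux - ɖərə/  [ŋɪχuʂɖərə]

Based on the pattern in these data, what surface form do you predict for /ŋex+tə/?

The data show regressive place assimilation: /x/ → [χ] before /ɢ/; /x/ → [ɸ] before /p/; /x/ → [ʂ] before /ɖ/. In each pair only place changes, matching the following consonant, while manner and voice stay constant.
/x/ is a voiceless velar fricative. The following trigger /t/ is alveolar, so /x/ must become alveolar as well.
A voiceless alveolar fricative is [s], so the surface segment is [s].

[ŋestə]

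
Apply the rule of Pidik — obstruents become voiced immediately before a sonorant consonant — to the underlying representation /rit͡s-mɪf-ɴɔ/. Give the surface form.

[rid͡zmɪvɴɔ]

/t͡s/ is a voiceless alveolar affricate. The following trigger /m/ is voiced, so /t͡s/ must become voiced as well.
The voiced alveolar affricate is [d͡z], so /t͡s/ → [d͡z].
At the second juncture, /f/ likewise becomes [v] adjacent to /ɴ/.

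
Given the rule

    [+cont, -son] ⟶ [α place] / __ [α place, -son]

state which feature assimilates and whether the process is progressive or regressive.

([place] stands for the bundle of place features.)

regressive place assimilation

The shared variable α links the value of the place features (abbreviated [place]) on the target to the same value on the neighbouring segment, so place is the feature that assimilates.
Since the environment is written after the underscore, the trigger follows the target; the direction is regressive.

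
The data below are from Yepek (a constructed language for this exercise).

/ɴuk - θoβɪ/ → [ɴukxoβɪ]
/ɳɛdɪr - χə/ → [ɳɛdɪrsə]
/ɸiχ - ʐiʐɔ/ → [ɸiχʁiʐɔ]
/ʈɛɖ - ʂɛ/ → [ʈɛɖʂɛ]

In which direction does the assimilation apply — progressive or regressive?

Comparing underlying and surface forms, /θ/ → [x] is the alternation; the neighbouring /k/ is constant.
The change dental → velar matches the place of the preceding /k/, identifying this as place assimilation.
Checking the remaining alternations: /χ/ → [s] after /r/ (uvular → alveolar, matching alveolar); /ʐ/ → [ʁ] after /χ/ (retroflex → uvular, matching uvular) — only place changes, and always toward the preceding segment.
No alternation appears in [ʈɛɖʂɛ]: there the adjacent consonants already agree in place (/ʂ/ and /ɖ/ are both retroflex), so this form is consistent with the same rule.
The trigger is the preceding segment, so the direction is progressive (perseverative).

progressive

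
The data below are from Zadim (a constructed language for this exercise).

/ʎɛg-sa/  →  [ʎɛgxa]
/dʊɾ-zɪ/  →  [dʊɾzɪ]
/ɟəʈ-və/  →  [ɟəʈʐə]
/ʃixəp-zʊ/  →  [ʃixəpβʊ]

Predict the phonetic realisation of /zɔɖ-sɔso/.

The data show progressive place assimilation: /s/ → [x] after /g/; /v/ → [ʐ] after /ʈ/; /z/ → [β] after /p/. In each pair only place changes, matching the preceding consonant, while manner and voice stay constant.
No alternation appears in [dʊɾzɪ]: there the adjacent consonants already agree in place (/z/ and /ɾ/ are both alveolar), so this form is consistent with the same rule.
/s/ is a voiceless alveolar fricative. The preceding trigger /ɖ/ is retroflex, so /s/ must become retroflex as well.
Changing only its place to retroflex gives [ʂ] — the voiceless retroflex fricative.

[zɔɖʂɔso]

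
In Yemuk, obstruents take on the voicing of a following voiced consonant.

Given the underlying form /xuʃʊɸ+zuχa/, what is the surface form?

/ɸ/ is a voiceless bilabial fricative. The following trigger /z/ is voiced, so /ɸ/ must become voiced as well.
Changing only its voicing to voiced gives [β] — the voiced bilabial fricative.

[xuʃʊβzuχa]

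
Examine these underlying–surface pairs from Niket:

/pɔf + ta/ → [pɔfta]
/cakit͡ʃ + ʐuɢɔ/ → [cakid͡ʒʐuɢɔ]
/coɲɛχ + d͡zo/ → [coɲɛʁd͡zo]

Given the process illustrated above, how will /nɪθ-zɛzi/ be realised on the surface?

[nɪðzɛzi]

The data show regressive voicing assimilation: /t͡ʃ/ → [d͡ʒ] before /ʐ/; /χ/ → [ʁ] before /d͡z/. In each pair only voicing changes, matching the following consonant, while place and manner stay constant.
No alternation appears in [pɔfta]: there the adjacent consonants already agree in voicing (/f/ and /t/ are both voiceless), so this form is consistent with the same rule.
The rule targets /θ/ (voiceless dental fricative), which sits before the trigger /z/ (voiced).
Changing only its voicing to voiced gives [ð] — the voiced dental fricative.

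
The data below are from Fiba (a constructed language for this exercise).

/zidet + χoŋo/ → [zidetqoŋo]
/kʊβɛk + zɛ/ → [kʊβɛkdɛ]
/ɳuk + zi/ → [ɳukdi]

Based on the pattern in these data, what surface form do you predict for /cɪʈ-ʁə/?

The data show progressive manner assimilation: /χ/ → [q] after /t/; /z/ → [d] after /k/. In each pair only manner changes, matching the preceding consonant, while place and voice stay constant.
/ʁ/ is a voiced uvular fricative. The preceding trigger /ʈ/ is a stop, so /ʁ/ must become a stop as well.
A voiced uvular stop is [ɢ], so the surface segment is [ɢ].

[cɪʈɢə]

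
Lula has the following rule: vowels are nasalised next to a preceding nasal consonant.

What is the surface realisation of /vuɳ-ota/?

[vuɳõta]

/o/ sits next to the nasal /ɳ/ and is therefore nasalised to [õ].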